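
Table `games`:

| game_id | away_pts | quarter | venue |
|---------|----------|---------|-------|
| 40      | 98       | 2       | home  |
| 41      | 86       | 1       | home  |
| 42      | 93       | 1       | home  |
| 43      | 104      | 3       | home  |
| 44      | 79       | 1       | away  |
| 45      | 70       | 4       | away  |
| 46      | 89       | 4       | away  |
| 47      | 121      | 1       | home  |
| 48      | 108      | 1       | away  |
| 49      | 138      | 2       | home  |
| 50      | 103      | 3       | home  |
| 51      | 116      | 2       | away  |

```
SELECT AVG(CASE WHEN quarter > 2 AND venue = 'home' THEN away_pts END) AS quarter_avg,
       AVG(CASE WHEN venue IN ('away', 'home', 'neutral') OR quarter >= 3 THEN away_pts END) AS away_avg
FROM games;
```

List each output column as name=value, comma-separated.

[quarter_avg: quarter > 2 AND venue = 'home']
game_id=40: ✗
game_id=41: ✗
game_id=42: ✗
game_id=43: ✓ → 104
game_id=44: ✗
game_id=45: ✗
game_id=46: ✗
game_id=47: ✗
game_id=48: ✗
game_id=49: ✗
game_id=50: ✓ → 103
game_id=51: ✗
quarter_avg = (104 + 103) / 2 = 103.5
—
[away_avg: venue IN ('away', 'home', 'neutral') OR quarter >= 3]
game_id=40: ✓ → 98
game_id=41: ✓ → 86
game_id=42: ✓ → 93
game_id=43: ✓ → 104
game_id=44: ✓ → 79
game_id=45: ✓ → 70
game_id=46: ✓ → 89
game_id=47: ✓ → 121
game_id=48: ✓ → 108
game_id=49: ✓ → 138
game_id=50: ✓ → 103
game_id=51: ✓ → 116
away_avg = (98 + 86 + 93 + 104 + 79 + 70 + 89 + 121 + 108 + 138 + 103 + 116) / 12 = 100.4166666667

quarter_avg=103.5, away_avg=100.4166666667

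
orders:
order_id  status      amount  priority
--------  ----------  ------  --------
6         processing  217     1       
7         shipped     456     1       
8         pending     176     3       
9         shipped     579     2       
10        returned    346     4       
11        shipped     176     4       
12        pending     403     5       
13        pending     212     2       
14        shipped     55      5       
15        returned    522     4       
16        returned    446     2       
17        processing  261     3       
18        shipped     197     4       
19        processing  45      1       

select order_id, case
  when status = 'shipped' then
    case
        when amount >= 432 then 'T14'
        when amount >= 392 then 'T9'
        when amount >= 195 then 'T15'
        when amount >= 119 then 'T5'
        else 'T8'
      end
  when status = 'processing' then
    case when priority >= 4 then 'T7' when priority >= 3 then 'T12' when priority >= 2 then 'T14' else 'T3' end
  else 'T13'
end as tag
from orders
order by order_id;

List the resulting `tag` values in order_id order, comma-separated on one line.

T3, T14, T13, T14, T13, T5, T13, T13, T8, T13, T13, T12, T15, T3

order_id=6: status='processing' → inner[ELSE] → T3
order_id=7: status='shipped' → inner[amount >= 432] → T14
order_id=8: status='pending' → outer ELSE → T13
order_id=9: status='shipped' → inner[amount >= 432] → T14
order_id=10: status='returned' → outer ELSE → T13
order_id=11: status='shipped' → inner[amount >= 119] → T5
order_id=12: status='pending' → outer ELSE → T13
order_id=13: status='pending' → outer ELSE → T13
order_id=14: status='shipped' → inner[ELSE] → T8
order_id=15: status='returned' → outer ELSE → T13
order_id=16: status='returned' → outer ELSE → T13
order_id=17: status='processing' → inner[priority >= 3] → T12
order_id=18: status='shipped' → inner[amount >= 195] → T15
order_id=19: status='processing' → inner[ELSE] → T3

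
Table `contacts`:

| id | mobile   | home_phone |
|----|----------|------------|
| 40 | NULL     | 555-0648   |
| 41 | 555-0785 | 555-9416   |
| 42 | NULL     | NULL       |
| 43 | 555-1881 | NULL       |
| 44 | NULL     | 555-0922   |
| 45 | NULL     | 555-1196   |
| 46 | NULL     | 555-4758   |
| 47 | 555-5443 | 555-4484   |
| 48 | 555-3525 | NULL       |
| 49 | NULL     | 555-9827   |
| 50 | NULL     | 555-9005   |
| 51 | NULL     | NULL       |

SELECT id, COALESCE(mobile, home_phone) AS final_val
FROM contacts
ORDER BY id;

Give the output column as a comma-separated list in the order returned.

555-0648, 555-0785, NULL, 555-1881, 555-0922, 555-1196, 555-4758, 555-5443, 555-3525, 555-9827, 555-9005, NULL

id=40: mobile=NULL, home_phone=555-0648 → 555-0648
id=41: mobile=555-0785 → 555-0785
id=42: mobile=NULL, home_phone=NULL (all NULL) → NULL
id=43: mobile=555-1881 → 555-1881
id=44: mobile=NULL, home_phone=555-0922 → 555-0922
id=45: mobile=NULL, home_phone=555-1196 → 555-1196
id=46: mobile=NULL, home_phone=555-4758 → 555-4758
id=47: mobile=555-5443 → 555-5443
id=48: mobile=555-3525 → 555-3525
id=49: mobile=NULL, home_phone=555-9827 → 555-9827
id=50: mobile=NULL, home_phone=555-9005 → 555-9005
id=51: mobile=NULL, home_phone=NULL (all NULL) → NULL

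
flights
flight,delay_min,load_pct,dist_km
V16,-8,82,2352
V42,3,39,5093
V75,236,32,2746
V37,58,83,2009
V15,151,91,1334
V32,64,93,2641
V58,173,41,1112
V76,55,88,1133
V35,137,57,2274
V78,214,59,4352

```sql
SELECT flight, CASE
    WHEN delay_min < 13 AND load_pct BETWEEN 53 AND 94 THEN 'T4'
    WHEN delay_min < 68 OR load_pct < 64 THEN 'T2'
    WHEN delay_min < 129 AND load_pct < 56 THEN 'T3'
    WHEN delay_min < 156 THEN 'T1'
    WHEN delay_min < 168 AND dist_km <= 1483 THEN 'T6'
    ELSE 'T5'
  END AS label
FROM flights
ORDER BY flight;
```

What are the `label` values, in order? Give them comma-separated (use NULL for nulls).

flight=V15: delay_min < 156 → T1
flight=V16: delay_min < 13 AND load_pct BETWEEN 53 AND 94 → T4
flight=V32: delay_min < 68 OR load_pct < 64 → T2
flight=V35: delay_min < 68 OR load_pct < 64 → T2
flight=V37: delay_min < 68 OR load_pct < 64 → T2
flight=V42: delay_min < 68 OR load_pct < 64 → T2
flight=V58: delay_min < 68 OR load_pct < 64 → T2
flight=V75: delay_min < 68 OR load_pct < 64 → T2
flight=V76: delay_min < 68 OR load_pct < 64 → T2
flight=V78: delay_min < 68 OR load_pct < 64 → T2

T1, T4, T2, T2, T2, T2, T2, T2, T2, T2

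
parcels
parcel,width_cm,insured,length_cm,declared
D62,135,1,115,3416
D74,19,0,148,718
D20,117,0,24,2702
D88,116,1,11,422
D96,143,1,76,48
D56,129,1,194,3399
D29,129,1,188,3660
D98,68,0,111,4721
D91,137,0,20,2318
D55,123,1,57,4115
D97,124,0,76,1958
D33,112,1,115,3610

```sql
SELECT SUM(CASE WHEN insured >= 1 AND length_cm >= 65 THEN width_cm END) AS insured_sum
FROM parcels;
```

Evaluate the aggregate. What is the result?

648

parcel=D62: ✓ → 135
parcel=D74: ✗
parcel=D20: ✗
parcel=D88: ✗
parcel=D96: ✓ → 143
parcel=D56: ✓ → 129
parcel=D29: ✓ → 129
parcel=D98: ✗
parcel=D91: ✗
parcel=D55: ✗
parcel=D97: ✗
parcel=D33: ✓ → 112
insured_sum = 135 + 143 + 129 + 129 + 112 = 648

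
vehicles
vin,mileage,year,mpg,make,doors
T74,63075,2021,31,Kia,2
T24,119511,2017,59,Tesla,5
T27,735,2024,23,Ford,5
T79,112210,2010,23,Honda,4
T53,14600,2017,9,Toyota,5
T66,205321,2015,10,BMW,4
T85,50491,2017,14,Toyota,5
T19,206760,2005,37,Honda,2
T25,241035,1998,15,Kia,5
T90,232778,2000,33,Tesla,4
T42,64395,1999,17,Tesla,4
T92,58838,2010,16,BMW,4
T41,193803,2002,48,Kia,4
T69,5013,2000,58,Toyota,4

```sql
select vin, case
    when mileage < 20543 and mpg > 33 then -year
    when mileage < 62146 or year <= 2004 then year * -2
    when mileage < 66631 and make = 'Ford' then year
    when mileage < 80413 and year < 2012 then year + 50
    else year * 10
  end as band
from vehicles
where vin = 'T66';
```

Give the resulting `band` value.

vin = T66: mileage=205321, year=2015, mpg=10, make=BMW, doors=4.
mileage < 20543 and mpg > 33 → false
mileage < 62146 or year <= 2004 → false
mileage < 66631 and make = 'Ford' → false
mileage < 80413 and year < 2012 → false
No prior WHEN matched → ELSE → 20150

20150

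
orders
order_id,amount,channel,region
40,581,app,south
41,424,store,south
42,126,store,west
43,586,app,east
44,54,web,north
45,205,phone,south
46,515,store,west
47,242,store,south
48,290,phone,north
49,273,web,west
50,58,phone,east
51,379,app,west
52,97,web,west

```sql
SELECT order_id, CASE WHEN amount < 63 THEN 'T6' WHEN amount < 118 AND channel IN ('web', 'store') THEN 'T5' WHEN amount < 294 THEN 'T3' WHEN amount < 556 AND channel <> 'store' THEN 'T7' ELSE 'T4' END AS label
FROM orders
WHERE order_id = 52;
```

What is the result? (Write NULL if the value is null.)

T5

order_id = 52: amount=97, channel=web, region=west.
amount < 63 → false
amount < 118 AND channel IN ('web', 'store') → true → T5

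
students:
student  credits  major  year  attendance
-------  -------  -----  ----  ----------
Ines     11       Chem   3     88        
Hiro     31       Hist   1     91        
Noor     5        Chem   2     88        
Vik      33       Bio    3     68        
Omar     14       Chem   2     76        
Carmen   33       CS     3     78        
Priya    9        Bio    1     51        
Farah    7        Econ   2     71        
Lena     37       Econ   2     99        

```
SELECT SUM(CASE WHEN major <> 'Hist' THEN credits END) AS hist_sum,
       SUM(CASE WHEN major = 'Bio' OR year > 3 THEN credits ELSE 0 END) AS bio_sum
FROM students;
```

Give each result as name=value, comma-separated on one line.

[hist_sum: major <> 'Hist']
student=Ines: ✓ → 11
student=Hiro: ✗
student=Noor: ✓ → 5
student=Vik: ✓ → 33
student=Omar: ✓ → 14
student=Carmen: ✓ → 33
student=Priya: ✓ → 9
student=Farah: ✓ → 7
student=Lena: ✓ → 37
hist_sum = 11 + 5 + 33 + 14 + 33 + 9 + 7 + 37 = 149
—
[bio_sum: major = 'Bio' OR year > 3]
student=Ines: ✗
student=Hiro: ✗
student=Noor: ✗
student=Vik: ✓ → 33
student=Omar: ✗
student=Carmen: ✗
student=Priya: ✓ → 9
student=Farah: ✗
student=Lena: ✗
bio_sum = 33 + 9 = 42

hist_sum=149, bio_sum=42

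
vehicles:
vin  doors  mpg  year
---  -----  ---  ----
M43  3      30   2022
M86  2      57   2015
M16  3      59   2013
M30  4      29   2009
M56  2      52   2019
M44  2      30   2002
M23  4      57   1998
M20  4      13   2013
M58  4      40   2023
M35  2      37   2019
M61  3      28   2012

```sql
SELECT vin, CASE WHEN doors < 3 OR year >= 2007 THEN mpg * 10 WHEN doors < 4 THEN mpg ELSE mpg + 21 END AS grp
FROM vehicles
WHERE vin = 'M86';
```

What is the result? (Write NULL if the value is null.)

570

vin = M86: doors=2, mpg=57, year=2015.
doors < 3 OR year >= 2007 → true → 570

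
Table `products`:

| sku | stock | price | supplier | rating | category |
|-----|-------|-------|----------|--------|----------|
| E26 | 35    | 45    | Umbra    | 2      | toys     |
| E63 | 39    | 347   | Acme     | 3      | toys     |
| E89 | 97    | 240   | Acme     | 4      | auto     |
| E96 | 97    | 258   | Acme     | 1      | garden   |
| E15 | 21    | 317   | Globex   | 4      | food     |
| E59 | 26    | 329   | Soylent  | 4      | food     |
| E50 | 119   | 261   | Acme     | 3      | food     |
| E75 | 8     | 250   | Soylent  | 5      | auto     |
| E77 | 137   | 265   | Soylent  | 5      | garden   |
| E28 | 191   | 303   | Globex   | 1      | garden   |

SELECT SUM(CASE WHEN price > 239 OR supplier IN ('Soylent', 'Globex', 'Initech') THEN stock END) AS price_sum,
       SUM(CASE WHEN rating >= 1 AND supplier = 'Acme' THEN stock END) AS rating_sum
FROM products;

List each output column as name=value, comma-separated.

price_sum=735, rating_sum=352

[price_sum: price > 239 OR supplier IN ('Soylent', 'Globex', 'Initech')]
sku=E26: ✗
sku=E63: ✓ → 39
sku=E89: ✓ → 97
sku=E96: ✓ → 97
sku=E15: ✓ → 21
sku=E59: ✓ → 26
sku=E50: ✓ → 119
sku=E75: ✓ → 8
sku=E77: ✓ → 137
sku=E28: ✓ → 191
price_sum = 39 + 97 + 97 + 21 + 26 + 119 + 8 + 137 + 191 = 735
—
[rating_sum: rating >= 1 AND supplier = 'Acme']
sku=E26: ✗
sku=E63: ✓ → 39
sku=E89: ✓ → 97
sku=E96: ✓ → 97
sku=E15: ✗
sku=E59: ✗
sku=E50: ✓ → 119
sku=E75: ✗
sku=E77: ✗
sku=E28: ✗
rating_sum = 39 + 97 + 97 + 119 = 352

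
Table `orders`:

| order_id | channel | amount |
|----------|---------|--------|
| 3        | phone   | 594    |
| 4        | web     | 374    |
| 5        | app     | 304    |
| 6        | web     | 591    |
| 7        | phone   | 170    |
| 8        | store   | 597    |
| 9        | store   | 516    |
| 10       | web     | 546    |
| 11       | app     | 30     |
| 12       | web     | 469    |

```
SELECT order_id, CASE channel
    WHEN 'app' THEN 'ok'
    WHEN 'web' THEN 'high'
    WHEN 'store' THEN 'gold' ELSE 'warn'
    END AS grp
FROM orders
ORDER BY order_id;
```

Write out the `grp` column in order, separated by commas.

warn, high, ok, high, warn, gold, gold, high, ok, high

order_id=3: ELSE → warn
order_id=4: channel='web' → high
order_id=5: channel='app' → ok
order_id=6: channel='web' → high
order_id=7: ELSE → warn
order_id=8: channel='store' → gold
order_id=9: channel='store' → gold
order_id=10: channel='web' → high
order_id=11: channel='app' → ok
order_id=12: channel='web' → high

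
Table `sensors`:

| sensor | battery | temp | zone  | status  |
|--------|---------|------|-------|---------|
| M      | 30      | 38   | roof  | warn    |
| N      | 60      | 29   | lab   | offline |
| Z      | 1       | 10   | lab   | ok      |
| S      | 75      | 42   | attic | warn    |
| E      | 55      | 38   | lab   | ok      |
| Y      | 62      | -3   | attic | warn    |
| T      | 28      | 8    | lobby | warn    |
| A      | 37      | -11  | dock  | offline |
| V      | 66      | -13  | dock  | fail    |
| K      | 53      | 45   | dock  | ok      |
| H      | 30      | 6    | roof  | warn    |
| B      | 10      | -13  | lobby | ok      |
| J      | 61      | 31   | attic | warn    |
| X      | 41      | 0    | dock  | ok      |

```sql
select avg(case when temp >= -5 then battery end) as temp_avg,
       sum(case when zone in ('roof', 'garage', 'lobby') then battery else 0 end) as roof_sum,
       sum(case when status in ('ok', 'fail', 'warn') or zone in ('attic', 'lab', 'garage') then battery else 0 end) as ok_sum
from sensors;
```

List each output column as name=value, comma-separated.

[temp_avg: temp >= -5]
sensor=M: ✓ → 30
sensor=N: ✓ → 60
sensor=Z: ✓ → 1
sensor=S: ✓ → 75
sensor=E: ✓ → 55
sensor=Y: ✓ → 62
sensor=T: ✓ → 28
sensor=A: ✗
sensor=V: ✗
sensor=K: ✓ → 53
sensor=H: ✓ → 30
sensor=B: ✗
sensor=J: ✓ → 61
sensor=X: ✓ → 41
temp_avg = (30 + 60 + 1 + 75 + 55 + 62 + 28 + 53 + 30 + 61 + 41) / 11 = 45.0909090909
—
[roof_sum: zone in ('roof', 'garage', 'lobby')]
sensor=M: ✓ → 30
sensor=N: ✗
sensor=Z: ✗
sensor=S: ✗
sensor=E: ✗
sensor=Y: ✗
sensor=T: ✓ → 28
sensor=A: ✗
sensor=V: ✗
sensor=K: ✗
sensor=H: ✓ → 30
sensor=B: ✓ → 10
sensor=J: ✗
sensor=X: ✗
roof_sum = 30 + 28 + 30 + 10 = 98
—
[ok_sum: status in ('ok', 'fail', 'warn') or zone in ('attic', 'lab', 'garage')]
sensor=M: ✓ → 30
sensor=N: ✓ → 60
sensor=Z: ✓ → 1
sensor=S: ✓ → 75
sensor=E: ✓ → 55
sensor=Y: ✓ → 62
sensor=T: ✓ → 28
sensor=A: ✗
sensor=V: ✓ → 66
sensor=K: ✓ → 53
sensor=H: ✓ → 30
sensor=B: ✓ → 10
sensor=J: ✓ → 61
sensor=X: ✓ → 41
ok_sum = 30 + 60 + 1 + 75 + 55 + 62 + 28 + 66 + 53 + 30 + 10 + 61 + 41 = 572

temp_avg=45.0909090909, roof_sum=98, ok_sum=572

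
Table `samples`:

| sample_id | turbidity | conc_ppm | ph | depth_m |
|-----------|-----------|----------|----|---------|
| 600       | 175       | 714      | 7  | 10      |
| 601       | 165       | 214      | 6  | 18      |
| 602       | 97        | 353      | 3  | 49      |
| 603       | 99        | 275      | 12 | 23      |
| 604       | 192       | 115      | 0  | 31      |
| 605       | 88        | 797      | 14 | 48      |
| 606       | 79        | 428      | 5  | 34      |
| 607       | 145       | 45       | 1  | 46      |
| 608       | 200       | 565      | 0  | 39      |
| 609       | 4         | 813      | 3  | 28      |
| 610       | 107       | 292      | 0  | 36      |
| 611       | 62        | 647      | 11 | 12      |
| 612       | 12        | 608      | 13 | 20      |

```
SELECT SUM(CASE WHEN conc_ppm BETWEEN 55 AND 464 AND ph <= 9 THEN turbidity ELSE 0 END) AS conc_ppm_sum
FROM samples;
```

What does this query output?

sample_id=600: ✗
sample_id=601: ✓ → 165
sample_id=602: ✓ → 97
sample_id=603: ✗
sample_id=604: ✓ → 192
sample_id=605: ✗
sample_id=606: ✓ → 79
sample_id=607: ✗
sample_id=608: ✗
sample_id=609: ✗
sample_id=610: ✓ → 107
sample_id=611: ✗
sample_id=612: ✗
conc_ppm_sum = 165 + 97 + 192 + 79 + 107 = 640

640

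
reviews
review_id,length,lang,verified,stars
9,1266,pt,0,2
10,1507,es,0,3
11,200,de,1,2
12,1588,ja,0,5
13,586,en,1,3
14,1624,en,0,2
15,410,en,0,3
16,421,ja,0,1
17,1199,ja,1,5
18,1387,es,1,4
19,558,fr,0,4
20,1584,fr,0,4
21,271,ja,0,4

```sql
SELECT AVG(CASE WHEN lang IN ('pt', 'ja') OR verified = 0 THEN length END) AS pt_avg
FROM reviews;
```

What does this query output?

review_id=9: ✓ → 1266
review_id=10: ✓ → 1507
review_id=11: ✗
review_id=12: ✓ → 1588
review_id=13: ✗
review_id=14: ✓ → 1624
review_id=15: ✓ → 410
review_id=16: ✓ → 421
review_id=17: ✓ → 1199
review_id=18: ✗
review_id=19: ✓ → 558
review_id=20: ✓ → 1584
review_id=21: ✓ → 271
pt_avg = (1266 + 1507 + 1588 + 1624 + 410 + 421 + 1199 + 558 + 1584 + 271) / 10 = 1042.8

1042.8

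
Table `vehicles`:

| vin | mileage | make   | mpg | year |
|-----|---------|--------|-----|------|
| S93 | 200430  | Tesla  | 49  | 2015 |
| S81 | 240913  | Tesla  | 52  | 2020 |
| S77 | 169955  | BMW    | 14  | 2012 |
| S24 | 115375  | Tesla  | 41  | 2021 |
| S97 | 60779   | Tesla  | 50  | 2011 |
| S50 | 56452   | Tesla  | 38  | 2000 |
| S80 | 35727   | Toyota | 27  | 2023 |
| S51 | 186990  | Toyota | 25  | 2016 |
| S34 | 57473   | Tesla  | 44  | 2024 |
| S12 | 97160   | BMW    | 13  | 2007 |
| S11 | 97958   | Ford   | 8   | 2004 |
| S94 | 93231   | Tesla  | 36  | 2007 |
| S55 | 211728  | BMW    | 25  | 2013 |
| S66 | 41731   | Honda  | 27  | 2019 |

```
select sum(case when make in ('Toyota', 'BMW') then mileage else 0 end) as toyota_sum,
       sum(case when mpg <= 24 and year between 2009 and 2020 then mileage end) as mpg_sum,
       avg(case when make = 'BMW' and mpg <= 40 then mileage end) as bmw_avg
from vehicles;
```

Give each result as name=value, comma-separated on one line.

toyota_sum=701560, mpg_sum=169955, bmw_avg=159614.3333333333

[toyota_sum: make in ('Toyota', 'BMW')]
vin=S93: ✗
vin=S81: ✗
vin=S77: ✓ → 169955
vin=S24: ✗
vin=S97: ✗
vin=S50: ✗
vin=S80: ✓ → 35727
vin=S51: ✓ → 186990
vin=S34: ✗
vin=S12: ✓ → 97160
vin=S11: ✗
vin=S94: ✗
vin=S55: ✓ → 211728
vin=S66: ✗
toyota_sum = 169955 + 35727 + 186990 + 97160 + 211728 = 701560
—
[mpg_sum: mpg <= 24 and year between 2009 and 2020]
vin=S93: ✗
vin=S81: ✗
vin=S77: ✓ → 169955
vin=S24: ✗
vin=S97: ✗
vin=S50: ✗
vin=S80: ✗
vin=S51: ✗
vin=S34: ✗
vin=S12: ✗
vin=S11: ✗
vin=S94: ✗
vin=S55: ✗
vin=S66: ✗
mpg_sum = 169955
—
[bmw_avg: make = 'BMW' and mpg <= 40]
vin=S93: ✗
vin=S81: ✗
vin=S77: ✓ → 169955
vin=S24: ✗
vin=S97: ✗
vin=S50: ✗
vin=S80: ✗
vin=S51: ✗
vin=S34: ✗
vin=S12: ✓ → 97160
vin=S11: ✗
vin=S94: ✗
vin=S55: ✓ → 211728
vin=S66: ✗
bmw_avg = (169955 + 97160 + 211728) / 3 = 159614.3333333333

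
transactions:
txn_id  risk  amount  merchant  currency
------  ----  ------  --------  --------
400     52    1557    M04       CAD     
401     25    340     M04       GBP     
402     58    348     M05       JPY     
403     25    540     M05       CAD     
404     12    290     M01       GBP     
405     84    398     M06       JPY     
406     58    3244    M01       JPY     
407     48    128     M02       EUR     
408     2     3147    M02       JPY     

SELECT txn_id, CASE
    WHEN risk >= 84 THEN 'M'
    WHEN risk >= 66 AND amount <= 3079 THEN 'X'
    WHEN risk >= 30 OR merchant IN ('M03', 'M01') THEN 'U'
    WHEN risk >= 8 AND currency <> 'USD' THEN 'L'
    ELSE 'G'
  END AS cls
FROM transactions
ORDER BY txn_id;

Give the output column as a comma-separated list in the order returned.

U, L, U, L, U, M, U, U, G

txn_id=400: risk >= 30 OR merchant IN ('M03', 'M01') → U
txn_id=401: risk >= 8 AND currency <> 'USD' → L
txn_id=402: risk >= 30 OR merchant IN ('M03', 'M01') → U
txn_id=403: risk >= 8 AND currency <> 'USD' → L
txn_id=404: risk >= 30 OR merchant IN ('M03', 'M01') → U
txn_id=405: risk >= 84 → M
txn_id=406: risk >= 30 OR merchant IN ('M03', 'M01') → U
txn_id=407: risk >= 30 OR merchant IN ('M03', 'M01') → U
txn_id=408: ELSE → G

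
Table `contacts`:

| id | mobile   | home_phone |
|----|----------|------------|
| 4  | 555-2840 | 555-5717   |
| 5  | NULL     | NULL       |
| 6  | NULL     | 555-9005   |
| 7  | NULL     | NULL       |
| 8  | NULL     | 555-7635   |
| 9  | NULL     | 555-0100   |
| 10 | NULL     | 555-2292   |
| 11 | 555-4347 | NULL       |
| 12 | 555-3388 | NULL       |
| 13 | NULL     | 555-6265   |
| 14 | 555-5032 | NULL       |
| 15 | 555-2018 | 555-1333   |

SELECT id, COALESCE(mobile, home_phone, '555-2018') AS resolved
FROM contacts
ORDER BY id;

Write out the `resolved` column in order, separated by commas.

id=4: mobile=555-2840 → 555-2840
id=5: mobile=NULL, home_phone=NULL, → literal 555-2018 → 555-2018
id=6: mobile=NULL, home_phone=555-9005 → 555-9005
id=7: mobile=NULL, home_phone=NULL, → literal 555-2018 → 555-2018
id=8: mobile=NULL, home_phone=555-7635 → 555-7635
id=9: mobile=NULL, home_phone=555-0100 → 555-0100
id=10: mobile=NULL, home_phone=555-2292 → 555-2292
id=11: mobile=555-4347 → 555-4347
id=12: mobile=555-3388 → 555-3388
id=13: mobile=NULL, home_phone=555-6265 → 555-6265
id=14: mobile=555-5032 → 555-5032
id=15: mobile=555-2018 → 555-2018

555-2840, 555-2018, 555-9005, 555-2018, 555-7635, 555-0100, 555-2292, 555-4347, 555-3388, 555-6265, 555-5032, 555-2018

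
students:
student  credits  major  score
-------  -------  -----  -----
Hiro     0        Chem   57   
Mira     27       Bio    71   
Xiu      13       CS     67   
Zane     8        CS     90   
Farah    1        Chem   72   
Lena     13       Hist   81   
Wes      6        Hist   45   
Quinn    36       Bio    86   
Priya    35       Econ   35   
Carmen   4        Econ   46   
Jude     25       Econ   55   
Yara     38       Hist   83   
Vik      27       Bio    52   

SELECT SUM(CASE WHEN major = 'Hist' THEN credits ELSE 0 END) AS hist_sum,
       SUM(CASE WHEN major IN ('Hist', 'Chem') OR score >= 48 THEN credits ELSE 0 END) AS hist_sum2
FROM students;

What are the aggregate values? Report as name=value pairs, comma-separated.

[hist_sum: major = 'Hist']
student=Hiro: ✗
student=Mira: ✗
student=Xiu: ✗
student=Zane: ✗
student=Farah: ✗
student=Lena: ✓ → 13
student=Wes: ✓ → 6
student=Quinn: ✗
student=Priya: ✗
student=Carmen: ✗
student=Jude: ✗
student=Yara: ✓ → 38
student=Vik: ✗
hist_sum = 13 + 6 + 38 = 57
—
[hist_sum2: major IN ('Hist', 'Chem') OR score >= 48]
student=Hiro: ✓ → 0
student=Mira: ✓ → 27
student=Xiu: ✓ → 13
student=Zane: ✓ → 8
student=Farah: ✓ → 1
student=Lena: ✓ → 13
student=Wes: ✓ → 6
student=Quinn: ✓ → 36
student=Priya: ✗
student=Carmen: ✗
student=Jude: ✓ → 25
student=Yara: ✓ → 38
student=Vik: ✓ → 27
hist_sum2 = 27 + 13 + 8 + 1 + 13 + 6 + 36 + 25 + 38 + 27 = 194

hist_sum=57, hist_sum2=194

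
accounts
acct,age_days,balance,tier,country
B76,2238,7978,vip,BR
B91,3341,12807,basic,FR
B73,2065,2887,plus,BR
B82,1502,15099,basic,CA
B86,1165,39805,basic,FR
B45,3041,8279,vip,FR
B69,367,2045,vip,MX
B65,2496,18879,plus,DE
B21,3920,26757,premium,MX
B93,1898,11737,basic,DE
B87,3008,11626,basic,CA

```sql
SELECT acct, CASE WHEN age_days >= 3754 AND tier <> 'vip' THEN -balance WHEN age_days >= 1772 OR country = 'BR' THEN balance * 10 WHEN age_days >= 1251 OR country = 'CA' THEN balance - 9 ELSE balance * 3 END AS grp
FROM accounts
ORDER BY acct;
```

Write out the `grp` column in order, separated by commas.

acct=B21: age_days >= 3754 AND tier <> 'vip' → -26757
acct=B45: age_days >= 1772 OR country = 'BR' → 82790
acct=B65: age_days >= 1772 OR country = 'BR' → 188790
acct=B69: ELSE → 6135
acct=B73: age_days >= 1772 OR country = 'BR' → 28870
acct=B76: age_days >= 1772 OR country = 'BR' → 79780
acct=B82: age_days >= 1251 OR country = 'CA' → 15090
acct=B86: ELSE → 119415
acct=B87: age_days >= 1772 OR country = 'BR' → 116260
acct=B91: age_days >= 1772 OR country = 'BR' → 128070
acct=B93: age_days >= 1772 OR country = 'BR' → 117370

-26757, 82790, 188790, 6135, 28870, 79780, 15090, 119415, 116260, 128070, 117370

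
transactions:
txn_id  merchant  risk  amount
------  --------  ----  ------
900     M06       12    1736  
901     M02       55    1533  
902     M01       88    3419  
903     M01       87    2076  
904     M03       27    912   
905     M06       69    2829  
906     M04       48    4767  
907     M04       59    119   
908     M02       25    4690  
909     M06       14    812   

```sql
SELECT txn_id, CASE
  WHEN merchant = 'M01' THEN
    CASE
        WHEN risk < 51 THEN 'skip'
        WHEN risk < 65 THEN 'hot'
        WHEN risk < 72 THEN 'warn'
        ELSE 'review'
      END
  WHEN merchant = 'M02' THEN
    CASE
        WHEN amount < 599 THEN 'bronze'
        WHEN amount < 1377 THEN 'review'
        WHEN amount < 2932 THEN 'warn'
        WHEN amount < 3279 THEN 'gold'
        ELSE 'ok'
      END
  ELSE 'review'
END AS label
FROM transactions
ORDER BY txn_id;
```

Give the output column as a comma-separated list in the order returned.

txn_id=900: merchant='M06' → outer ELSE → review
txn_id=901: merchant='M02' → inner[amount < 2932] → warn
txn_id=902: merchant='M01' → inner[ELSE] → review
txn_id=903: merchant='M01' → inner[ELSE] → review
txn_id=904: merchant='M03' → outer ELSE → review
txn_id=905: merchant='M06' → outer ELSE → review
txn_id=906: merchant='M04' → outer ELSE → review
txn_id=907: merchant='M04' → outer ELSE → review
txn_id=908: merchant='M02' → inner[ELSE] → ok
txn_id=909: merchant='M06' → outer ELSE → review

review, warn, review, review, review, review, review, review, ok, review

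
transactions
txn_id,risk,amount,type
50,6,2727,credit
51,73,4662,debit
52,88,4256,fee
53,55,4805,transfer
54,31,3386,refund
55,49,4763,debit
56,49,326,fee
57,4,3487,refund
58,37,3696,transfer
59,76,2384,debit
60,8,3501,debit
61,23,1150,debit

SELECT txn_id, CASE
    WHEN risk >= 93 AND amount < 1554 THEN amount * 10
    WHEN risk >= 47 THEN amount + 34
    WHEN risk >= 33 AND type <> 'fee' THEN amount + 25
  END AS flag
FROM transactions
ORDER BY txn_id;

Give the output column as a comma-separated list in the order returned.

txn_id=50: (no match → NULL) → NULL
txn_id=51: risk >= 47 → 4696
txn_id=52: risk >= 47 → 4290
txn_id=53: risk >= 47 → 4839
txn_id=54: (no match → NULL) → NULL
txn_id=55: risk >= 47 → 4797
txn_id=56: risk >= 47 → 360
txn_id=57: (no match → NULL) → NULL
txn_id=58: risk >= 33 AND type <> 'fee' → 3721
txn_id=59: risk >= 47 → 2418
txn_id=60: (no match → NULL) → NULL
txn_id=61: (no match → NULL) → NULL

NULL, 4696, 4290, 4839, NULL, 4797, 360, NULL, 3721, 2418, NULL, NULL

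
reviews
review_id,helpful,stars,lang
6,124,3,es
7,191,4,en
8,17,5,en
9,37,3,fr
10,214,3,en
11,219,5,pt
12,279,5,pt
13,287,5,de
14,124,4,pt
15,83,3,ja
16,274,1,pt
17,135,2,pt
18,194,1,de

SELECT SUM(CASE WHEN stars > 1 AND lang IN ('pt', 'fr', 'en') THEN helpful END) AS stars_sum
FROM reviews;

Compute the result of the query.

1216

review_id=6: ✗
review_id=7: ✓ → 191
review_id=8: ✓ → 17
review_id=9: ✓ → 37
review_id=10: ✓ → 214
review_id=11: ✓ → 219
review_id=12: ✓ → 279
review_id=13: ✗
review_id=14: ✓ → 124
review_id=15: ✗
review_id=16: ✗
review_id=17: ✓ → 135
review_id=18: ✗
stars_sum = 191 + 17 + 37 + 214 + 219 + 279 + 124 + 135 = 1216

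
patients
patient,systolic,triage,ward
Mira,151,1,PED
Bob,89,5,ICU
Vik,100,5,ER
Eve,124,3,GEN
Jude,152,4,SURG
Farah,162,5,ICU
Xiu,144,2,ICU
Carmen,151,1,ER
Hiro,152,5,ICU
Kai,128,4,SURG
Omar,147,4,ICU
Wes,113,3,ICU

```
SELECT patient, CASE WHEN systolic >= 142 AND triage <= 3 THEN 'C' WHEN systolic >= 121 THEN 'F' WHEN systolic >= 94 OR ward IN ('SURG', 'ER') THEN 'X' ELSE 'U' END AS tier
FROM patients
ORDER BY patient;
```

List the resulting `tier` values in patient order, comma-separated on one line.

U, C, F, F, F, F, F, C, F, X, X, C

patient=Bob: ELSE → U
patient=Carmen: systolic >= 142 AND triage <= 3 → C
patient=Eve: systolic >= 121 → F
patient=Farah: systolic >= 121 → F
patient=Hiro: systolic >= 121 → F
patient=Jude: systolic >= 121 → F
patient=Kai: systolic >= 121 → F
patient=Mira: systolic >= 142 AND triage <= 3 → C
patient=Omar: systolic >= 121 → F
patient=Vik: systolic >= 94 OR ward IN ('SURG', 'ER') → X
patient=Wes: systolic >= 94 OR ward IN ('SURG', 'ER') → X
patient=Xiu: systolic >= 142 AND triage <= 3 → C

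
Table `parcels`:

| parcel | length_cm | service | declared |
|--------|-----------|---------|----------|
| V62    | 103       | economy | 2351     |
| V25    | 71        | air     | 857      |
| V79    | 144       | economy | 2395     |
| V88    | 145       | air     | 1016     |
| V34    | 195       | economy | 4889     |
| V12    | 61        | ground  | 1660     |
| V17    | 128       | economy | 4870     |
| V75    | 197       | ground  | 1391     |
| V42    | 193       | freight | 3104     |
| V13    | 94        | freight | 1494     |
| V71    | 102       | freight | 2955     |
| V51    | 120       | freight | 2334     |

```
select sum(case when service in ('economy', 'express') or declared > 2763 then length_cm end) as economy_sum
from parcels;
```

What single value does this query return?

865

parcel=V62: ✓ → 103
parcel=V25: ✗
parcel=V79: ✓ → 144
parcel=V88: ✗
parcel=V34: ✓ → 195
parcel=V12: ✗
parcel=V17: ✓ → 128
parcel=V75: ✗
parcel=V42: ✓ → 193
parcel=V13: ✗
parcel=V71: ✓ → 102
parcel=V51: ✗
economy_sum = 103 + 144 + 195 + 128 + 193 + 102 = 865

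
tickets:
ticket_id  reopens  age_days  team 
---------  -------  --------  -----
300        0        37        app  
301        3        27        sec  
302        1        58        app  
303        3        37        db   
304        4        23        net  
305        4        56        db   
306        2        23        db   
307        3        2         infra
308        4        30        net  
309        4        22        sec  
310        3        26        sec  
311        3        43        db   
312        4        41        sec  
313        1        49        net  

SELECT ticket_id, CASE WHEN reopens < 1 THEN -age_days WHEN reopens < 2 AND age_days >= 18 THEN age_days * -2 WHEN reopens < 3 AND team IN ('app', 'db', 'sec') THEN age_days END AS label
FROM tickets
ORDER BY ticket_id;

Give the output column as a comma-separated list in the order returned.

-37, NULL, -116, NULL, NULL, NULL, 23, NULL, NULL, NULL, NULL, NULL, NULL, -98

ticket_id=300: reopens < 1 → -37
ticket_id=301: (no match → NULL) → NULL
ticket_id=302: reopens < 2 AND age_days >= 18 → -116
ticket_id=303: (no match → NULL) → NULL
ticket_id=304: (no match → NULL) → NULL
ticket_id=305: (no match → NULL) → NULL
ticket_id=306: reopens < 3 AND team IN ('app', 'db', 'sec') → 23
ticket_id=307: (no match → NULL) → NULL
ticket_id=308: (no match → NULL) → NULL
ticket_id=309: (no match → NULL) → NULL
ticket_id=310: (no match → NULL) → NULL
ticket_id=311: (no match → NULL) → NULL
ticket_id=312: (no match → NULL) → NULL
ticket_id=313: reopens < 2 AND age_days >= 18 → -98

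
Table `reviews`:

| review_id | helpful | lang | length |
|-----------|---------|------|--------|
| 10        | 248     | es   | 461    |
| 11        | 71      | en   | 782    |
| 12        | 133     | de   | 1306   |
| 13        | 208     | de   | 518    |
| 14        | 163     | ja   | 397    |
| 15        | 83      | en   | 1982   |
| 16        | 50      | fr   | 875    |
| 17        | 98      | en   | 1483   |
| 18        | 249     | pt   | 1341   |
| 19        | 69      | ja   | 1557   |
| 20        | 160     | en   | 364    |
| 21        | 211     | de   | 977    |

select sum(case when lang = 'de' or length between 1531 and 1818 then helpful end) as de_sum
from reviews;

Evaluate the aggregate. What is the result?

621

review_id=10: ✗
review_id=11: ✗
review_id=12: ✓ → 133
review_id=13: ✓ → 208
review_id=14: ✗
review_id=15: ✗
review_id=16: ✗
review_id=17: ✗
review_id=18: ✗
review_id=19: ✓ → 69
review_id=20: ✗
review_id=21: ✓ → 211
de_sum = 133 + 208 + 69 + 211 = 621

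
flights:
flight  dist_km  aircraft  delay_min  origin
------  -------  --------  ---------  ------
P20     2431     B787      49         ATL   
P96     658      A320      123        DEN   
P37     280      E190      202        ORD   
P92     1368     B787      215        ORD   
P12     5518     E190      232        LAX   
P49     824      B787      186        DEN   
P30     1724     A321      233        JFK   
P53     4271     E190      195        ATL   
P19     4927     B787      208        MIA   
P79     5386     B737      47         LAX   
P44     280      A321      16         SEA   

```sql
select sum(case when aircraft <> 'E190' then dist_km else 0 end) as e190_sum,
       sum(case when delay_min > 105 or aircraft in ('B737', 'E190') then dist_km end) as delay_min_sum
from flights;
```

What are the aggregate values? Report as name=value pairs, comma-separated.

e190_sum=17598, delay_min_sum=24956

[e190_sum: aircraft <> 'E190']
flight=P20: ✓ → 2431
flight=P96: ✓ → 658
flight=P37: ✗
flight=P92: ✓ → 1368
flight=P12: ✗
flight=P49: ✓ → 824
flight=P30: ✓ → 1724
flight=P53: ✗
flight=P19: ✓ → 4927
flight=P79: ✓ → 5386
flight=P44: ✓ → 280
e190_sum = 2431 + 658 + 1368 + 824 + 1724 + 4927 + 5386 + 280 = 17598
—
[delay_min_sum: delay_min > 105 or aircraft in ('B737', 'E190')]
flight=P20: ✗
flight=P96: ✓ → 658
flight=P37: ✓ → 280
flight=P92: ✓ → 1368
flight=P12: ✓ → 5518
flight=P49: ✓ → 824
flight=P30: ✓ → 1724
flight=P53: ✓ → 4271
flight=P19: ✓ → 4927
flight=P79: ✓ → 5386
flight=P44: ✗
delay_min_sum = 658 + 280 + 1368 + 5518 + 824 + 1724 + 4271 + 4927 + 5386 = 24956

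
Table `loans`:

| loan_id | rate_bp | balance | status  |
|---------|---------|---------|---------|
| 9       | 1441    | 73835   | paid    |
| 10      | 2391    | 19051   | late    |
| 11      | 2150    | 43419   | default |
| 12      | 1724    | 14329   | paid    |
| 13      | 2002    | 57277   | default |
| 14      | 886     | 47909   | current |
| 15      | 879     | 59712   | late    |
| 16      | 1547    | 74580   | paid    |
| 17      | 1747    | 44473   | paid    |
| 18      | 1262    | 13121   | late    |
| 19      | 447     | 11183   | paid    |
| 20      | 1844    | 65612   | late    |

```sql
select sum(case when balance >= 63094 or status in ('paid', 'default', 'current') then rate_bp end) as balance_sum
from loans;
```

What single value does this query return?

loan_id=9: ✓ → 1441
loan_id=10: ✗
loan_id=11: ✓ → 2150
loan_id=12: ✓ → 1724
loan_id=13: ✓ → 2002
loan_id=14: ✓ → 886
loan_id=15: ✗
loan_id=16: ✓ → 1547
loan_id=17: ✓ → 1747
loan_id=18: ✗
loan_id=19: ✓ → 447
loan_id=20: ✓ → 1844
balance_sum = 1441 + 2150 + 1724 + 2002 + 886 + 1547 + 1747 + 447 + 1844 = 13788

13788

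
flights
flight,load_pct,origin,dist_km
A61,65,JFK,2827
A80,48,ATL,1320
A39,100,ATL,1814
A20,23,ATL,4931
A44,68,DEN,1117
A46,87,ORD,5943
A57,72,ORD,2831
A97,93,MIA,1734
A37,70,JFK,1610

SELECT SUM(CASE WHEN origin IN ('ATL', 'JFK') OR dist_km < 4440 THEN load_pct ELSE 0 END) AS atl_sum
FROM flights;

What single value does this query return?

flight=A61: ✓ → 65
flight=A80: ✓ → 48
flight=A39: ✓ → 100
flight=A20: ✓ → 23
flight=A44: ✓ → 68
flight=A46: ✗
flight=A57: ✓ → 72
flight=A97: ✓ → 93
flight=A37: ✓ → 70
atl_sum = 65 + 48 + 100 + 23 + 68 + 72 + 93 + 70 = 539

539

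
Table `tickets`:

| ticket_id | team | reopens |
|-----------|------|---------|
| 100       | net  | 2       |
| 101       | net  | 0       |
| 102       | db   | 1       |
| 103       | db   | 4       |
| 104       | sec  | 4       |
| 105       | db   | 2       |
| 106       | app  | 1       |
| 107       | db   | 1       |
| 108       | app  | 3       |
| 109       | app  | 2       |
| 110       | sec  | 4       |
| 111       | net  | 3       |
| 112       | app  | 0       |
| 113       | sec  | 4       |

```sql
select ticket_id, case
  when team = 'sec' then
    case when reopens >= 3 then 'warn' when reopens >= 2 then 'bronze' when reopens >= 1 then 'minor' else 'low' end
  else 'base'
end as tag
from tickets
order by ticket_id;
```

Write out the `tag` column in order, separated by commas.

base, base, base, base, warn, base, base, base, base, base, warn, base, base, warn

ticket_id=100: team='net' → outer ELSE → base
ticket_id=101: team='net' → outer ELSE → base
ticket_id=102: team='db' → outer ELSE → base
ticket_id=103: team='db' → outer ELSE → base
ticket_id=104: team='sec' → inner[reopens >= 3] → warn
ticket_id=105: team='db' → outer ELSE → base
ticket_id=106: team='app' → outer ELSE → base
ticket_id=107: team='db' → outer ELSE → base
ticket_id=108: team='app' → outer ELSE → base
ticket_id=109: team='app' → outer ELSE → base
ticket_id=110: team='sec' → inner[reopens >= 3] → warn
ticket_id=111: team='net' → outer ELSE → base
ticket_id=112: team='app' → outer ELSE → base
ticket_id=113: team='sec' → inner[reopens >= 3] → warn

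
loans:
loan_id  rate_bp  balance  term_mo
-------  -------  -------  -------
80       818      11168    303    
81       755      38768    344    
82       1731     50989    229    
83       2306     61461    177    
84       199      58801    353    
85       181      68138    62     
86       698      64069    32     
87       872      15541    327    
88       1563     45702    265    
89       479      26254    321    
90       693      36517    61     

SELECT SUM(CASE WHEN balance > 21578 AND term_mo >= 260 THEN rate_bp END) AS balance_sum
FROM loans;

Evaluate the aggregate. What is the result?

2996

loan_id=80: ✗
loan_id=81: ✓ → 755
loan_id=82: ✗
loan_id=83: ✗
loan_id=84: ✓ → 199
loan_id=85: ✗
loan_id=86: ✗
loan_id=87: ✗
loan_id=88: ✓ → 1563
loan_id=89: ✓ → 479
loan_id=90: ✗
balance_sum = 755 + 199 + 1563 + 479 = 2996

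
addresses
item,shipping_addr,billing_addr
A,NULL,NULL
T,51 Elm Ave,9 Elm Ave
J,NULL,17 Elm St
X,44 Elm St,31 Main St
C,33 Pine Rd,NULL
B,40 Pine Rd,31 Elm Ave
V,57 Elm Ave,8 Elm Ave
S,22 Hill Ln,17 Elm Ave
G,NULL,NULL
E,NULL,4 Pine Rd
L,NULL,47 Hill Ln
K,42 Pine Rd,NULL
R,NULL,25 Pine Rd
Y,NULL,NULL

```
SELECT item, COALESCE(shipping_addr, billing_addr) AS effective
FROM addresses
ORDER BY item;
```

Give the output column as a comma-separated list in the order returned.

NULL, 40 Pine Rd, 33 Pine Rd, 4 Pine Rd, NULL, 17 Elm St, 42 Pine Rd, 47 Hill Ln, 25 Pine Rd, 22 Hill Ln, 51 Elm Ave, 57 Elm Ave, 44 Elm St, NULL

item=A: shipping_addr=NULL, billing_addr=NULL (all NULL) → NULL
item=B: shipping_addr=40 Pine Rd → 40 Pine Rd
item=C: shipping_addr=33 Pine Rd → 33 Pine Rd
item=E: shipping_addr=NULL, billing_addr=4 Pine Rd → 4 Pine Rd
item=G: shipping_addr=NULL, billing_addr=NULL (all NULL) → NULL
item=J: shipping_addr=NULL, billing_addr=17 Elm St → 17 Elm St
item=K: shipping_addr=42 Pine Rd → 42 Pine Rd
item=L: shipping_addr=NULL, billing_addr=47 Hill Ln → 47 Hill Ln
item=R: shipping_addr=NULL, billing_addr=25 Pine Rd → 25 Pine Rd
item=S: shipping_addr=22 Hill Ln → 22 Hill Ln
item=T: shipping_addr=51 Elm Ave → 51 Elm Ave
item=V: shipping_addr=57 Elm Ave → 57 Elm Ave
item=X: shipping_addr=44 Elm St → 44 Elm St
item=Y: shipping_addr=NULL, billing_addr=NULL (all NULL) → NULL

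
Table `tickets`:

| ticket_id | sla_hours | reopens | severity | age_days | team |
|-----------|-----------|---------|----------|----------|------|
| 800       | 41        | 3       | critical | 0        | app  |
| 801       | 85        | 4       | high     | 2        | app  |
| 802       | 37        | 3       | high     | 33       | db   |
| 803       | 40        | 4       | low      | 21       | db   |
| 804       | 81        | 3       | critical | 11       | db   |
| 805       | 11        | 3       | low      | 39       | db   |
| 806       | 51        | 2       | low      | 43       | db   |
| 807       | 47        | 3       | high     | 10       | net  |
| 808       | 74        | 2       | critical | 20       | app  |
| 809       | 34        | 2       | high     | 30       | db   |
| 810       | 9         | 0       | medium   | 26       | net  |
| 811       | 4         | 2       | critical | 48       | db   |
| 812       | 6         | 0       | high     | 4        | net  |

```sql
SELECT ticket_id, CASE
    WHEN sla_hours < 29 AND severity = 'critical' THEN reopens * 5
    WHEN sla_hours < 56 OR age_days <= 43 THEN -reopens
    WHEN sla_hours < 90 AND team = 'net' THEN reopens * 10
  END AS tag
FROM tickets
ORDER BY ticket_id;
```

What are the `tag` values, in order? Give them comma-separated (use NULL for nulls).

-3, -4, -3, -4, -3, -3, -2, -3, -2, -2, 0, 10, 0

ticket_id=800: sla_hours < 56 OR age_days <= 43 → -3
ticket_id=801: sla_hours < 56 OR age_days <= 43 → -4
ticket_id=802: sla_hours < 56 OR age_days <= 43 → -3
ticket_id=803: sla_hours < 56 OR age_days <= 43 → -4
ticket_id=804: sla_hours < 56 OR age_days <= 43 → -3
ticket_id=805: sla_hours < 56 OR age_days <= 43 → -3
ticket_id=806: sla_hours < 56 OR age_days <= 43 → -2
ticket_id=807: sla_hours < 56 OR age_days <= 43 → -3
ticket_id=808: sla_hours < 56 OR age_days <= 43 → -2
ticket_id=809: sla_hours < 56 OR age_days <= 43 → -2
ticket_id=810: sla_hours < 56 OR age_days <= 43 → 0
ticket_id=811: sla_hours < 29 AND severity = 'critical' → 10
ticket_id=812: sla_hours < 56 OR age_days <= 43 → 0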